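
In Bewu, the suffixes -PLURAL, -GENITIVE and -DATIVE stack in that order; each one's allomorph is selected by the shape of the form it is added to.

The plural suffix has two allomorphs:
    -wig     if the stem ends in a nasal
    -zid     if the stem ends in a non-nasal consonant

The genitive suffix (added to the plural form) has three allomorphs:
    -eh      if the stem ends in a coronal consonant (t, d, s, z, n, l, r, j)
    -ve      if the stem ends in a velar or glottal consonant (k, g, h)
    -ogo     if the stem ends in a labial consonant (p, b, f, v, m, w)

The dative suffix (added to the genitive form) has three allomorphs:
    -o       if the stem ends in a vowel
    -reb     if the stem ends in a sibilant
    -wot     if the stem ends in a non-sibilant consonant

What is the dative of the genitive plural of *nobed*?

nobedzidehwot

*nobed* — final consonant /d/ (non-nasal) → -zid → *nobedzid*.
The final consonant of the plural form *nobedzid* is /d/, which is coronal, so the genitive suffix is -eh, giving *nobedzideh*.
Since the final sound of the genitive form *nobedzideh* is /h/ (a non-sibilant consonant), it takes -wot, giving *nobedzidehwot*.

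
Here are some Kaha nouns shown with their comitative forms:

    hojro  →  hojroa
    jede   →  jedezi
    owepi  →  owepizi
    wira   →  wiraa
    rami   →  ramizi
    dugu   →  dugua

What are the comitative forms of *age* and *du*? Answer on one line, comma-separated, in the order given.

agezi, dua

Looking at the last vowel of each stem: -zi when the last vowel of the stem is a front vowel (*jede*, *owepi*, *rami*); -a when the last vowel of the stem is a back vowel (*hojro*, *wira*, *dugu*).
*age*: last vowel = /e/, a front vowel → -zi → *agezi*.
*du*: last vowel = /u/, a back vowel → -a → *dua*.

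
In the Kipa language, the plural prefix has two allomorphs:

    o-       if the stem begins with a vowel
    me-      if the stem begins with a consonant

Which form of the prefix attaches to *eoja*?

o-

*eoja* — first sound /e/ (a vowel) → o-.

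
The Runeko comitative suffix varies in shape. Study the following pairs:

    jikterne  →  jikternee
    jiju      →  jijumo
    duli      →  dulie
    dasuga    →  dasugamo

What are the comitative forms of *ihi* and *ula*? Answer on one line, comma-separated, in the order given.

ihie, ulamo

The pattern is front/back vowel harmony: -e when the last vowel of the stem is a front vowel (*jikterne*, *duli*); -mo when the last vowel of the stem is a back vowel (*jiju*, *dasuga*).
*ihi* — last vowel /i/ (a front vowel) → -e → *ihie*.
*ula* — last vowel /a/ (a back vowel) → -mo → *ulamo*.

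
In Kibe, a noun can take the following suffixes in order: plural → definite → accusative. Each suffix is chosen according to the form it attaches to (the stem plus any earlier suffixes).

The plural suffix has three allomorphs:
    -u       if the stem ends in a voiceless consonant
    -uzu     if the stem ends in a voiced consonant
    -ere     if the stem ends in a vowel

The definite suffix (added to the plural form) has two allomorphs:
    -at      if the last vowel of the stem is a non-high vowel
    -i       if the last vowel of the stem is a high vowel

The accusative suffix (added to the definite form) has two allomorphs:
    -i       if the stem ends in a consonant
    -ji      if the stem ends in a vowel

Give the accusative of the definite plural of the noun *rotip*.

*rotip* — final sound /p/ (a voiceless consonant) → -u → *rotipu*.
Since the last vowel of the plural form *rotipu* is /u/ (a high vowel), it takes -i, giving *rotipui*.
The definite form *rotipui* — final sound /i/ (a vowel) → -ji → *rotipuiji*.

rotipuiji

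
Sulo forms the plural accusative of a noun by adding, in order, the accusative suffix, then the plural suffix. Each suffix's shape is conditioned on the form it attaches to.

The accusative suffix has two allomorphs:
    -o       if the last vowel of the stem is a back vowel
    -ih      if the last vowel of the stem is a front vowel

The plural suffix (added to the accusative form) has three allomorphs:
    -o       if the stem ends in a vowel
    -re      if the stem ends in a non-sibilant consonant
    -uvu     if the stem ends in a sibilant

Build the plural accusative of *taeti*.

taetiihre

*taeti*: last vowel = /i/, a front vowel → -ih → *taetiih*.
The final sound of the accusative form *taetiih* is /h/, which is a non-sibilant consonant, so the plural suffix is -re, giving *taetiihre*.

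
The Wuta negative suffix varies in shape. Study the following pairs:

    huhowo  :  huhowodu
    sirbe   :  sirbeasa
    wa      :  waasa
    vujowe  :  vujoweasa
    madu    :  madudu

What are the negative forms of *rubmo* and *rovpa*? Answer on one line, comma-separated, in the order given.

rubmodu, rovpaasa

The suffix is conditioned by the last vowel: -du when the last vowel of the stem is a rounded vowel (*huhowo*, *madu*); -asa when the last vowel of the stem is an unrounded vowel (*sirbe*, *wa*, *vujowe*).
Since the last vowel of *rubmo* is /o/ (a rounded vowel), it takes -du, giving *rubmodu*.
The last vowel of *rovpa* is /a/, which is an unrounded vowel, so the suffix is -asa, giving *rovpaasa*.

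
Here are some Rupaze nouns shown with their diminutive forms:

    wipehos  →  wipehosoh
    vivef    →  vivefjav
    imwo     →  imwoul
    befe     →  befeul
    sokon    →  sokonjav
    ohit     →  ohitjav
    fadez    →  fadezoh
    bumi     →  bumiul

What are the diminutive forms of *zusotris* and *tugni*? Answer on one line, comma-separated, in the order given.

zusotrisoh, tugniul

The pattern is sibilance of the final sound: -oh when the stem ends in a sibilant (*wipehos*, *fadez*); -jav when the stem ends in a non-sibilant consonant (*vivef*, *sokon*, *ohit*); -ul when the stem ends in a vowel (*imwo*, *befe*, *bumi*).
*zusotris* — final sound /s/ (a sibilant) → -oh → *zusotrisoh*.
*tugni*: final sound = /i/, a vowel → -ul → *tugniul*.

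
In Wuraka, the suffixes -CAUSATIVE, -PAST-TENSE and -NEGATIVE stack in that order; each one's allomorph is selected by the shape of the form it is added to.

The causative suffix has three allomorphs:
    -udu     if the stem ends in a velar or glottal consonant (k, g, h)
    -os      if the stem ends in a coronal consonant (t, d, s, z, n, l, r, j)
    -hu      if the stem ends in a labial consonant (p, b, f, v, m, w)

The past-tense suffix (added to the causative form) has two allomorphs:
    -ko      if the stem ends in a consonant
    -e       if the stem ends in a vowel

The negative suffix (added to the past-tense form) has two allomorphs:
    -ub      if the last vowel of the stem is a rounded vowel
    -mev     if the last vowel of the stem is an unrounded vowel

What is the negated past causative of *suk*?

*suk*: final consonant = /k/, velar/glottal → -udu → *sukudu*.
The causative form *sukudu* — final sound /u/ (a vowel) → -e → *sukudue*.
The past-tense form *sukudue* — last vowel /e/ (an unrounded vowel) → -mev → *sukuduemev*.

sukuduemev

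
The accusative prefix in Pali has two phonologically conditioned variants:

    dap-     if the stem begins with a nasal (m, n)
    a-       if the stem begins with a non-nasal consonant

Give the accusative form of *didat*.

adidat

*didat*: first consonant = /d/, non-nasal → a- → *adidat*.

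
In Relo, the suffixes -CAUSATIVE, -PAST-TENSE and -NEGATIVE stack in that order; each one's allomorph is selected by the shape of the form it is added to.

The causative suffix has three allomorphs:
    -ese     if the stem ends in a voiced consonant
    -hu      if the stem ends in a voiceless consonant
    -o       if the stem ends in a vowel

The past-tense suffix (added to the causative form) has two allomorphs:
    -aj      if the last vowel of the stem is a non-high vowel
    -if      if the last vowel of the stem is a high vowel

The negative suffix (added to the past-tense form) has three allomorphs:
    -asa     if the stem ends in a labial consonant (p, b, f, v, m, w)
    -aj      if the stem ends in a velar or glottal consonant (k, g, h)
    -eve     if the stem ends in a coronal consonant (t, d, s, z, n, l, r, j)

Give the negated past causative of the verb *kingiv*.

*kingiv* — final sound /v/ (a voiced consonant) → -ese → *kingivese*.
The last vowel of the causative form *kingivese* is /e/, which is a non-high vowel, so the past-tense suffix is -aj, giving *kingiveseaj*.
The past-tense form *kingiveseaj*: final consonant = /j/, coronal → -eve → *kingiveseajeve*.

kingiveseajeve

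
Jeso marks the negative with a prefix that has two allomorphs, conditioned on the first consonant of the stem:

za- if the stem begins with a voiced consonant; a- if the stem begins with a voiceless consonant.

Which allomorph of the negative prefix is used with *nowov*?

*nowov*: first consonant = /n/, voiced → za-.

za-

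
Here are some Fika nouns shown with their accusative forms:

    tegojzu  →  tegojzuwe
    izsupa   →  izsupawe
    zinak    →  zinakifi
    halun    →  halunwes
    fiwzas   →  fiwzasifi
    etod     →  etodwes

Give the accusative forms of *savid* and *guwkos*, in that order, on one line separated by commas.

savidwes, guwkosifi

Looking at the final sound of each stem: -ifi when the stem ends in a voiceless consonant (*zinak*, *fiwzas*); -wes when the stem ends in a voiced consonant (*halun*, *etod*); -we when the stem ends in a vowel (*tegojzu*, *izsupa*).
The final sound of *savid* is /d/, which is a voiced consonant, so the suffix is -wes, giving *savidwes*.
*guwkos* — final sound /s/ (a voiceless consonant) → -ifi → *guwkosifi*.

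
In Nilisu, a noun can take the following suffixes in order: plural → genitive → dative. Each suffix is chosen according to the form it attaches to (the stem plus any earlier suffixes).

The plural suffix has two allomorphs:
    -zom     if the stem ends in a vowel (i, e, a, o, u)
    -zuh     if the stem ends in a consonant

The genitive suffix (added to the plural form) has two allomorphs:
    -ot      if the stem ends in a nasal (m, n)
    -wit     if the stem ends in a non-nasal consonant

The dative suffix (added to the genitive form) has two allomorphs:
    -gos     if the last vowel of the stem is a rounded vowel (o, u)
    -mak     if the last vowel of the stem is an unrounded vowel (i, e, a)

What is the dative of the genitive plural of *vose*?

vosezomotgos

Since the final sound of *vose* is /e/ (a vowel), it takes -zom, giving *vosezom*.
The plural form *vosezom*: final consonant = /m/, a nasal → -ot → *vosezomot*.
The genitive form *vosezomot* — last vowel /o/ (a rounded vowel) → -gos → *vosezomotgos*.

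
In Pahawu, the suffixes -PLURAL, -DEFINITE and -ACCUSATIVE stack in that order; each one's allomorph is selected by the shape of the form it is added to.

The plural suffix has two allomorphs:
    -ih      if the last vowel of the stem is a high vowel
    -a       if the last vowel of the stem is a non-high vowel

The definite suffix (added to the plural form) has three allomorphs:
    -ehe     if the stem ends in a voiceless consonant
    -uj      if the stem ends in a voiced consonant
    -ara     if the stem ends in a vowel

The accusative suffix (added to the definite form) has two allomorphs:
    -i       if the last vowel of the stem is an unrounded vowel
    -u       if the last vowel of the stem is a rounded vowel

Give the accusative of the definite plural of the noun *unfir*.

The last vowel of *unfir* is /i/, which is a high vowel, so the plural suffix is -ih, giving *unfirih*.
Since the final sound of the plural form *unfirih* is /h/ (a voiceless consonant), it takes -ehe, giving *unfirihehe*.
The definite form *unfirihehe* — last vowel /e/ (an unrounded vowel) → -i → *unfirihehei*.

unfirihehei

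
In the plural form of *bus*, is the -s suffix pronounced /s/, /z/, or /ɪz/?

The stem *bus* ends in a sibilant (/s, z, ʃ, ʒ, tʃ, dʒ/).
The plural suffix surfaces as /ɪz/ after sibilants, /s/ after other voiceless consonants, and /z/ after other voiced sounds.
So the plural -s on *bus* is pronounced /ɪz/.

/ɪz/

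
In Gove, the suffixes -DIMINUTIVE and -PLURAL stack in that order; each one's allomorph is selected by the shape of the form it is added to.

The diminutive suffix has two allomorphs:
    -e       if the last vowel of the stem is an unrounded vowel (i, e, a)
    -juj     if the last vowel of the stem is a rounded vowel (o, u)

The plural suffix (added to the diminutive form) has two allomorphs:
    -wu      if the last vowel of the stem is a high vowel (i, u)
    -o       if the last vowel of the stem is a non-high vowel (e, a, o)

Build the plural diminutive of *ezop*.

ezopjujwu

Since the last vowel of *ezop* is /o/ (a rounded vowel), it takes -juj, giving *ezopjuj*.
The last vowel of the diminutive form *ezopjuj* is /u/, which is a high vowel, so the plural suffix is -wu, giving *ezopjujwu*.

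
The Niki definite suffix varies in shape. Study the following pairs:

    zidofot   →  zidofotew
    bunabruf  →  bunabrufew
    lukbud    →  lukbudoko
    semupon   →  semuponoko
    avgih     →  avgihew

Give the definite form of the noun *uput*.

uputew

The alternation tracks the final consonant of the stem — -ew when the stem ends in a voiceless consonant (*zidofot*, *bunabruf*, *avgih*); -oko when the stem ends in a voiced consonant (*lukbud*, *semupon*).
*uput*: final consonant = /t/, voiceless → -ew → *uputew*.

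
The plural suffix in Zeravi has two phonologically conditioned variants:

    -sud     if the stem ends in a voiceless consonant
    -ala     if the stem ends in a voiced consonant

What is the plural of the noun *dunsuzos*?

dunsuzossud

Since the final consonant of *dunsuzos* is /s/ (voiceless), it takes -sud, giving *dunsuzossud*.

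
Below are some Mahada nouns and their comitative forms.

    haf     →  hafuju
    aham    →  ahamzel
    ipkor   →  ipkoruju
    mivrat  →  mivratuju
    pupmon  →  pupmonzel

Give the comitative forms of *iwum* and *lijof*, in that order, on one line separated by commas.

iwumzel, lijofuju

The alternation tracks the final consonant of the stem — -zel when the stem ends in a nasal (*aham*, *pupmon*); -uju when the stem ends in a non-nasal consonant (*haf*, *ipkor*, *mivrat*).
*iwum*: final consonant = /m/, a nasal → -zel → *iwumzel*.
*lijof* — final consonant /f/ (non-nasal) → -uju → *lijofuju*.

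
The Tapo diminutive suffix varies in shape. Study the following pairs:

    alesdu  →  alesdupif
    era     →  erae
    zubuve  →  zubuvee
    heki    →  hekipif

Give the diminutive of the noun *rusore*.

Looking at the last vowel of each stem: -pif when the last vowel of the stem is a high vowel (*alesdu*, *heki*); -e when the last vowel of the stem is a non-high vowel (*era*, *zubuve*).
*rusore* — last vowel /e/ (a non-high vowel) → -e → *rusoree*.

rusoree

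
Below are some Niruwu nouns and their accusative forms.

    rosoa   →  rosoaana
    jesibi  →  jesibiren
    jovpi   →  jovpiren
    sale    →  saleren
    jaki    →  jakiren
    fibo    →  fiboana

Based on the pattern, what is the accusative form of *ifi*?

ifiren

The suffix is conditioned by the last vowel: -ren when the last vowel of the stem is a front vowel (*jesibi*, *jovpi*, *sale*, *jaki*); -ana when the last vowel of the stem is a back vowel (*rosoa*, *fibo*).
*ifi*: last vowel = /i/, a front vowel → -ren → *ifiren*.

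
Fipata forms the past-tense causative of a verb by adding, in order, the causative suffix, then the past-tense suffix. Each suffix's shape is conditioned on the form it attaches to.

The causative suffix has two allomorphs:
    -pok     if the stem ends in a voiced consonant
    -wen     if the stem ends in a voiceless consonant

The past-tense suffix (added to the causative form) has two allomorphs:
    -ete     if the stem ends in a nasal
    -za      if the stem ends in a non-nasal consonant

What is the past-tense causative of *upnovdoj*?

*upnovdoj*: final consonant = /j/, voiced → -pok → *upnovdojpok*.
The causative form *upnovdojpok* — final consonant /k/ (non-nasal) → -za → *upnovdojpokza*.

upnovdojpokza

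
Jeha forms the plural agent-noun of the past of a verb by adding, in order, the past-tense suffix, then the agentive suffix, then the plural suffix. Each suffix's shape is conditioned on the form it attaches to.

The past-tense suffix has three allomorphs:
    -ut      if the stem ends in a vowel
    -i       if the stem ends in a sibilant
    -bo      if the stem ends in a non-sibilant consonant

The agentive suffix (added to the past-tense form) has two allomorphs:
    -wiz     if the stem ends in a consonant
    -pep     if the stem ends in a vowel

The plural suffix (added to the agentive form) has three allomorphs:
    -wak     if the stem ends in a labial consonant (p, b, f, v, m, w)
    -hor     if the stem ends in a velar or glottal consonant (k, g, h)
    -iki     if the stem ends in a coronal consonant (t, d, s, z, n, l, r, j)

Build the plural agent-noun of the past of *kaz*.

*kaz*: final sound = /z/, a sibilant → -i → *kazi*.
Since the final sound of the past-tense form *kazi* is /i/ (a vowel), it takes -pep, giving *kazipep*.
The agentive form *kazipep*: final consonant = /p/, labial → -wak → *kazipepwak*.

kazipepwak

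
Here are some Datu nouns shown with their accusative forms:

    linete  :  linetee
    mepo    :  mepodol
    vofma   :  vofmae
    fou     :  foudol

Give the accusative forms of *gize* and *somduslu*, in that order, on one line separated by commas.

gizee, somdusludol

The alternation tracks the last vowel of the stem — -dol when the last vowel of the stem is a rounded vowel (*mepo*, *fou*); -e when the last vowel of the stem is an unrounded vowel (*linete*, *vofma*).
*gize* — last vowel /e/ (an unrounded vowel) → -e → *gizee*.
Since the last vowel of *somduslu* is /u/ (a rounded vowel), it takes -dol, giving *somdusludol*.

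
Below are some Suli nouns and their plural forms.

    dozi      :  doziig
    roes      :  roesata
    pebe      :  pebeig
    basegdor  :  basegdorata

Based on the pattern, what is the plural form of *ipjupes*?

Looking at the final sound of each stem: -ata when the stem ends in a consonant (*roes*, *basegdor*); -ig when the stem ends in a vowel (*dozi*, *pebe*).
*ipjupes* — final sound /s/ (a consonant) → -ata → *ipjupesata*.

ipjupesata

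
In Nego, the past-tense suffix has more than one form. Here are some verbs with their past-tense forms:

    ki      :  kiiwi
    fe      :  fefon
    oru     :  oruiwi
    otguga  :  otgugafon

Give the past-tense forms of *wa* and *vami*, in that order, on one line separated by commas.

wafon, vamiiwi

Looking at the last vowel of each stem: -iwi when the last vowel of the stem is a high vowel (*ki*, *oru*); -fon when the last vowel of the stem is a non-high vowel (*fe*, *otguga*).
Since the last vowel of *wa* is /a/ (a non-high vowel), it takes -fon, giving *wafon*.
The last vowel of *vami* is /i/, which is a high vowel, so the suffix is -iwi, giving *vamiiwi*.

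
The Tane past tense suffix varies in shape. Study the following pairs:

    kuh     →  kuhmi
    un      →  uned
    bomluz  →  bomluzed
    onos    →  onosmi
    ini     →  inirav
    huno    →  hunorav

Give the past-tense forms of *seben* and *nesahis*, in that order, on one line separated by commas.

The alternation tracks the final sound of the stem — -mi when the stem ends in a voiceless consonant (*kuh*, *onos*); -ed when the stem ends in a voiced consonant (*un*, *bomluz*); -rav when the stem ends in a vowel (*ini*, *huno*).
*seben*: final sound = /n/, a voiced consonant → -ed → *sebened*.
The final sound of *nesahis* is /s/, which is a voiceless consonant, so the suffix is -mi, giving *nesahismi*.

sebened, nesahismi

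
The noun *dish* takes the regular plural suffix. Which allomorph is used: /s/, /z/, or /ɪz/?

The stem *dish* ends in a sibilant (/s, z, ʃ, ʒ, tʃ, dʒ/).
The plural suffix surfaces as /ɪz/ after sibilants, /s/ after other voiceless consonants, and /z/ after other voiced sounds.
So the plural -s on *dish* is pronounced /ɪz/.

/ɪz/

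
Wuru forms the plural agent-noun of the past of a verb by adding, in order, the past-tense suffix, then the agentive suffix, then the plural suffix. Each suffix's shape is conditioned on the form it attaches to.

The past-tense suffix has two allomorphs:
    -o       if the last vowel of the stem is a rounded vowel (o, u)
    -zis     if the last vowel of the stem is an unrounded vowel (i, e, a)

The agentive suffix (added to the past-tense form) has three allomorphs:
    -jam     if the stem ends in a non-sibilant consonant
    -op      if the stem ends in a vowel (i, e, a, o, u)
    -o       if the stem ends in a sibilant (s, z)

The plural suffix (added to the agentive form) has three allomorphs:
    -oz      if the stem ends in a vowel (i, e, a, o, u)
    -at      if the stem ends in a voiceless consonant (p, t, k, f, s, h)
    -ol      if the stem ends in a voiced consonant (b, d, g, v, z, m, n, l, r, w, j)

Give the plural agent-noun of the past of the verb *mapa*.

*mapa*: last vowel = /a/, an unrounded vowel → -zis → *mapazis*.
Since the final sound of the past-tense form *mapazis* is /s/ (a sibilant), it takes -o, giving *mapaziso*.
The agentive form *mapaziso*: final sound = /o/, a vowel → -oz → *mapazisooz*.

mapazisooz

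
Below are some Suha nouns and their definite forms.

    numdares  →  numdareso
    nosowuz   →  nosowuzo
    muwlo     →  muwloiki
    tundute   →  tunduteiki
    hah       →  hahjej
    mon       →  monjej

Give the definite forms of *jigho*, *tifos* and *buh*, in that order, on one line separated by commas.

jighoiki, tifoso, buhjej

The pattern is sibilance of the final sound: -o when the stem ends in a sibilant (*numdares*, *nosowuz*); -jej when the stem ends in a non-sibilant consonant (*hah*, *mon*); -iki when the stem ends in a vowel (*muwlo*, *tundute*).
*jigho*: final sound = /o/, a vowel → -iki → *jighoiki*.
The final sound of *tifos* is /s/, which is a sibilant, so the suffix is -o, giving *tifoso*.
The final sound of *buh* is /h/, which is a non-sibilant consonant, so the suffix is -jej, giving *buhjej*.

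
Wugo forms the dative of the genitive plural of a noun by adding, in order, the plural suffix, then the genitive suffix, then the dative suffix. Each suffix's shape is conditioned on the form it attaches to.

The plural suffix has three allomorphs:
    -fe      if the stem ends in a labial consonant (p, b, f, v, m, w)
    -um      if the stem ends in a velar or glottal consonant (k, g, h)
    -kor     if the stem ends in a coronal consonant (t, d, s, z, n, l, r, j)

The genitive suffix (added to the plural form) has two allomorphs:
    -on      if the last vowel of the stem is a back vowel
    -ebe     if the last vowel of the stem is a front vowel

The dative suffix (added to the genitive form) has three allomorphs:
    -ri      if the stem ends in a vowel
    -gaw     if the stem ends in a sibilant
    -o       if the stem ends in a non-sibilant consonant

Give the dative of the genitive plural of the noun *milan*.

*milan* — final consonant /n/ (coronal) → -kor → *milankor*.
The plural form *milankor* — last vowel /o/ (a back vowel) → -on → *milankoron*.
The genitive form *milankoron* — final sound /n/ (a non-sibilant consonant) → -o → *milankorono*.

milankorono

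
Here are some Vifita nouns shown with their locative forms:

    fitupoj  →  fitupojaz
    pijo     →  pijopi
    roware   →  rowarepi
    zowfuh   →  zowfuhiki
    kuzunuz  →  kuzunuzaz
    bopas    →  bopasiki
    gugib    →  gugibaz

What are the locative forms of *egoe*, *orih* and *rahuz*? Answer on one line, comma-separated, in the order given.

egoepi, orihiki, rahuzaz

The pattern is voicing of the final sound: -iki when the stem ends in a voiceless consonant (*zowfuh*, *bopas*); -az when the stem ends in a voiced consonant (*fitupoj*, *kuzunuz*, *gugib*); -pi when the stem ends in a vowel (*pijo*, *roware*).
*egoe* — final sound /e/ (a vowel) → -pi → *egoepi*.
The final sound of *orih* is /h/, which is a voiceless consonant, so the suffix is -iki, giving *orihiki*.
*rahuz* — final sound /z/ (a voiced consonant) → -az → *rahuzaz*.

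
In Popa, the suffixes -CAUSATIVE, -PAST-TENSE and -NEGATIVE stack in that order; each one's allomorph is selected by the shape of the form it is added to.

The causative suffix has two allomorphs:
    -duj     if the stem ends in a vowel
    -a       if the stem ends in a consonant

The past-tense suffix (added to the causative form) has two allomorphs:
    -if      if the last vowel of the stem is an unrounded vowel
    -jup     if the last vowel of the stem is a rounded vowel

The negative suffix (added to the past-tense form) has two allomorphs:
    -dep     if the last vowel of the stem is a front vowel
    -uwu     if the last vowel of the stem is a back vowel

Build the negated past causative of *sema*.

semadujjupuwu

*sema* — final sound /a/ (a vowel) → -duj → *semaduj*.
Since the last vowel of the causative form *semaduj* is /u/ (a rounded vowel), it takes -jup, giving *semadujjup*.
The past-tense form *semadujjup* — last vowel /u/ (a back vowel) → -uwu → *semadujjupuwu*.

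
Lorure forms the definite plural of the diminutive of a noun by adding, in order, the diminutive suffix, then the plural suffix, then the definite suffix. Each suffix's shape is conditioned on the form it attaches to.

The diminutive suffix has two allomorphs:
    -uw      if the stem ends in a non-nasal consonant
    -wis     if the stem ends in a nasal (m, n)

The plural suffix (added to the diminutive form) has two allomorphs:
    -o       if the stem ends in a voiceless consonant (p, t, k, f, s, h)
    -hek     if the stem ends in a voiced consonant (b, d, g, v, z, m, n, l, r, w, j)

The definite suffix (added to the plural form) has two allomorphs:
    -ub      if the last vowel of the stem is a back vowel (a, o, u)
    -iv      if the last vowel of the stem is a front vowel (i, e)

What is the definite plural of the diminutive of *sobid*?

sobiduwhekiv

*sobid* — final consonant /d/ (non-nasal) → -uw → *sobiduw*.
The diminutive form *sobiduw* — final consonant /w/ (voiced) → -hek → *sobiduwhek*.
The plural form *sobiduwhek*: last vowel = /e/, a front vowel → -iv → *sobiduwhekiv*.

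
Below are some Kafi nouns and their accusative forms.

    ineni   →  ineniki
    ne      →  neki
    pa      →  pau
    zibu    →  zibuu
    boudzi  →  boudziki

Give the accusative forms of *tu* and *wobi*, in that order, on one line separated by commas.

The alternation tracks the last vowel of the stem — -ki when the last vowel of the stem is a front vowel (*ineni*, *ne*, *boudzi*); -u when the last vowel of the stem is a back vowel (*pa*, *zibu*).
The last vowel of *tu* is /u/, which is a back vowel, so the suffix is -u, giving *tuu*.
Since the last vowel of *wobi* is /i/ (a front vowel), it takes -ki, giving *wobiki*.

tuu, wobiki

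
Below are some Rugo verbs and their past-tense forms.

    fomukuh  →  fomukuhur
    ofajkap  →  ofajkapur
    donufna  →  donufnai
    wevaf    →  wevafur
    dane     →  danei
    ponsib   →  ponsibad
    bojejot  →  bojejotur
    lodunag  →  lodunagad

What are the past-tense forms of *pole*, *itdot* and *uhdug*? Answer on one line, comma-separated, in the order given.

polei, itdotur, uhdugad

The pattern is voicing of the final sound: -ur when the stem ends in a voiceless consonant (*fomukuh*, *ofajkap*, *wevaf*, *bojejot*); -ad when the stem ends in a voiced consonant (*ponsib*, *lodunag*); -i when the stem ends in a vowel (*donufna*, *dane*).
The final sound of *pole* is /e/, which is a vowel, so the suffix is -i, giving *polei*.
The final sound of *itdot* is /t/, which is a voiceless consonant, so the suffix is -ur, giving *itdotur*.
Since the final sound of *uhdug* is /g/ (a voiced consonant), it takes -ad, giving *uhdugad*.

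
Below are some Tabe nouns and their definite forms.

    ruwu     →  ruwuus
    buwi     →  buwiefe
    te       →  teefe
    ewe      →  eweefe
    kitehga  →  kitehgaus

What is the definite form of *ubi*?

The alternation tracks the last vowel of the stem — -efe when the last vowel of the stem is a front vowel (*buwi*, *te*, *ewe*); -us when the last vowel of the stem is a back vowel (*ruwu*, *kitehga*).
The last vowel of *ubi* is /i/, which is a front vowel, so the suffix is -efe, giving *ubiefe*.

ubiefe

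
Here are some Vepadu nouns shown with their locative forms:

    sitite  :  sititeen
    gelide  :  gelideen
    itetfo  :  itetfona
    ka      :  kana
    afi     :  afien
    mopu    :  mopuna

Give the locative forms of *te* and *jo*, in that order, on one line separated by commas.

The pattern is front/back vowel harmony: -en when the last vowel of the stem is a front vowel (*sitite*, *gelide*, *afi*); -na when the last vowel of the stem is a back vowel (*itetfo*, *ka*, *mopu*).
The last vowel of *te* is /e/, which is a front vowel, so the suffix is -en, giving *teen*.
*jo* — last vowel /o/ (a back vowel) → -na → *jona*.

teen, jona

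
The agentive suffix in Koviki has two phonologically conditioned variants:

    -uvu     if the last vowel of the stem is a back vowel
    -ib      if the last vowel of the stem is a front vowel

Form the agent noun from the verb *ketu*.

Since the last vowel of *ketu* is /u/ (a back vowel), it takes -uvu, giving *ketuuvu*.

ketuuvu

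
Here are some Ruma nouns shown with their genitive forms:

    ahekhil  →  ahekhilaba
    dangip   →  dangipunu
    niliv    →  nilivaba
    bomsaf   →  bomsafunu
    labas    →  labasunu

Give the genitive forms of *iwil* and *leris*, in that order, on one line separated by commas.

The suffix is conditioned by the final consonant: -unu when the stem ends in a voiceless consonant (*dangip*, *bomsaf*, *labas*); -aba when the stem ends in a voiced consonant (*ahekhil*, *niliv*).
The final consonant of *iwil* is /l/, which is voiced, so the suffix is -aba, giving *iwilaba*.
*leris*: final consonant = /s/, voiceless → -unu → *lerisunu*.

iwilaba, lerisunu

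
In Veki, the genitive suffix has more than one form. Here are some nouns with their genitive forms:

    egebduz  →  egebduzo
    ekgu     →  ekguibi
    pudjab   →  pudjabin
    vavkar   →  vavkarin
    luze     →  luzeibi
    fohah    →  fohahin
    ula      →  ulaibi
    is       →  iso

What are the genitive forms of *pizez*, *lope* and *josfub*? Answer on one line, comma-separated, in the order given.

pizezo, lopeibi, josfubin

The alternation tracks the final sound of the stem — -o when the stem ends in a sibilant (*egebduz*, *is*); -in when the stem ends in a non-sibilant consonant (*pudjab*, *vavkar*, *fohah*); -ibi when the stem ends in a vowel (*ekgu*, *luze*, *ula*).
*pizez* — final sound /z/ (a sibilant) → -o → *pizezo*.
Since the final sound of *lope* is /e/ (a vowel), it takes -ibi, giving *lopeibi*.
*josfub* — final sound /b/ (a non-sibilant consonant) → -in → *josfubin*.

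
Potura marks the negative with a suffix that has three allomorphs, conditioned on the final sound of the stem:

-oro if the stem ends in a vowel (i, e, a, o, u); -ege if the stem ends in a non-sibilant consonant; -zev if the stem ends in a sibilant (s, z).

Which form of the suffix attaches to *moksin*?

-ege

Since the final sound of *moksin* is /n/ (a non-sibilant consonant), it takes -ege.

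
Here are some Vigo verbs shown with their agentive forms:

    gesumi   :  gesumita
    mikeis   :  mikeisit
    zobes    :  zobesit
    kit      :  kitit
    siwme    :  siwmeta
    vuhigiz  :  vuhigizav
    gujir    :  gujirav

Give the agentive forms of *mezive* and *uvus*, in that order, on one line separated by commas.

meziveta, uvusit

The suffix is conditioned by the final sound: -it when the stem ends in a voiceless consonant (*mikeis*, *zobes*, *kit*); -av when the stem ends in a voiced consonant (*vuhigiz*, *gujir*); -ta when the stem ends in a vowel (*gesumi*, *siwme*).
*mezive* — final sound /e/ (a vowel) → -ta → *meziveta*.
The final sound of *uvus* is /s/, which is a voiceless consonant, so the suffix is -it, giving *uvusit*.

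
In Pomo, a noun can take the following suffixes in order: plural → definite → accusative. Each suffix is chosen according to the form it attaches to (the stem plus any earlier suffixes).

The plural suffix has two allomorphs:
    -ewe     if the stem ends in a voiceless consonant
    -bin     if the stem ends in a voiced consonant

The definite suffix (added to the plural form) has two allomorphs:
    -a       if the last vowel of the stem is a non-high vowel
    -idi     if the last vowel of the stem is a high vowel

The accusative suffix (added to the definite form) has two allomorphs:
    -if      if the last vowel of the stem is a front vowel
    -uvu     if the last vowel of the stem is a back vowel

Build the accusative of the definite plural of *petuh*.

petuheweauvu

*petuh* — final consonant /h/ (voiceless) → -ewe → *petuhewe*.
The plural form *petuhewe*: last vowel = /e/, a non-high vowel → -a → *petuhewea*.
Since the last vowel of the definite form *petuhewea* is /a/ (a back vowel), it takes -uvu, giving *petuheweauvu*.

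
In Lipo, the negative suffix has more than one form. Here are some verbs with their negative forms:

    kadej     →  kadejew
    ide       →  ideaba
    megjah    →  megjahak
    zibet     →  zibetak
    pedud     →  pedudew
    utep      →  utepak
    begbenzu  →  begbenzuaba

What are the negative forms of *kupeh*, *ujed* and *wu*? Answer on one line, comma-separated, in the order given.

kupehak, ujedew, wuaba

The pattern is voicing of the final sound: -ak when the stem ends in a voiceless consonant (*megjah*, *zibet*, *utep*); -ew when the stem ends in a voiced consonant (*kadej*, *pedud*); -aba when the stem ends in a vowel (*ide*, *begbenzu*).
Since the final sound of *kupeh* is /h/ (a voiceless consonant), it takes -ak, giving *kupehak*.
Since the final sound of *ujed* is /d/ (a voiced consonant), it takes -ew, giving *ujedew*.
Since the final sound of *wu* is /u/ (a vowel), it takes -aba, giving *wuaba*.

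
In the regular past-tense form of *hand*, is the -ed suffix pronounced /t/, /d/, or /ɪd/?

/ɪd/

The stem *hand* ends in /t/ or /d/.
The -ed suffix is realized as /ɪd/ after /t, d/; as /t/ after other voiceless consonants; and as /d/ after other voiced sounds.
So -ed on *hand* is pronounced /ɪd/.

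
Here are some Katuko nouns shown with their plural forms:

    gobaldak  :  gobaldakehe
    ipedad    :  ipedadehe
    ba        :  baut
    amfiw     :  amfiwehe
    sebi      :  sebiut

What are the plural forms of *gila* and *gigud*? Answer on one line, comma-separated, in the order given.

Looking at the final sound of each stem: -ehe when the stem ends in a consonant (*gobaldak*, *ipedad*, *amfiw*); -ut when the stem ends in a vowel (*ba*, *sebi*).
*gila* — final sound /a/ (a vowel) → -ut → *gilaut*.
*gigud* — final sound /d/ (a consonant) → -ehe → *gigudehe*.

gilaut, gigudehe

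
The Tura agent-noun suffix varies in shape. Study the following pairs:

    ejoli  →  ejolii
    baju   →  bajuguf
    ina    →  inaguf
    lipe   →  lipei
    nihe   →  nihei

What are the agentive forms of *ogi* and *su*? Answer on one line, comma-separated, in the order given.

The pattern is front/back vowel harmony: -i when the last vowel of the stem is a front vowel (*ejoli*, *lipe*, *nihe*); -guf when the last vowel of the stem is a back vowel (*baju*, *ina*).
*ogi*: last vowel = /i/, a front vowel → -i → *ogii*.
*su* — last vowel /u/ (a back vowel) → -guf → *suguf*.

ogii, suguf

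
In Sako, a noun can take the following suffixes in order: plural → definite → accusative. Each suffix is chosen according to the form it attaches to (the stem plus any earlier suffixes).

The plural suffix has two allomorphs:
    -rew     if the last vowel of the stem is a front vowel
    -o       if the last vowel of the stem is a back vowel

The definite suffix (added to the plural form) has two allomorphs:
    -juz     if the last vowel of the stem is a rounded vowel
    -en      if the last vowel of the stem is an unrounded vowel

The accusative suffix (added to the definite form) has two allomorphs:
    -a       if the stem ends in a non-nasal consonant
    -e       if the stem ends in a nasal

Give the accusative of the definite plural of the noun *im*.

*im* — last vowel /i/ (a front vowel) → -rew → *imrew*.
The plural form *imrew*: last vowel = /e/, an unrounded vowel → -en → *imrewen*.
The definite form *imrewen*: final consonant = /n/, a nasal → -e → *imrewene*.

imrewene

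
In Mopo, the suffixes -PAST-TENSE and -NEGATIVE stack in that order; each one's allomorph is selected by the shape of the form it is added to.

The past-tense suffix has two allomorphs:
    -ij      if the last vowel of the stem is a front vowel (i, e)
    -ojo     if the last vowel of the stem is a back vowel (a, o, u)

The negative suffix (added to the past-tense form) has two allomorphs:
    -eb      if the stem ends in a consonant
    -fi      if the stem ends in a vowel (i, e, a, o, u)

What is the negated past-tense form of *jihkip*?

jihkipijeb

The last vowel of *jihkip* is /i/, which is a front vowel, so the past-tense suffix is -ij, giving *jihkipij*.
Since the final sound of the past-tense form *jihkipij* is /j/ (a consonant), it takes -eb, giving *jihkipijeb*.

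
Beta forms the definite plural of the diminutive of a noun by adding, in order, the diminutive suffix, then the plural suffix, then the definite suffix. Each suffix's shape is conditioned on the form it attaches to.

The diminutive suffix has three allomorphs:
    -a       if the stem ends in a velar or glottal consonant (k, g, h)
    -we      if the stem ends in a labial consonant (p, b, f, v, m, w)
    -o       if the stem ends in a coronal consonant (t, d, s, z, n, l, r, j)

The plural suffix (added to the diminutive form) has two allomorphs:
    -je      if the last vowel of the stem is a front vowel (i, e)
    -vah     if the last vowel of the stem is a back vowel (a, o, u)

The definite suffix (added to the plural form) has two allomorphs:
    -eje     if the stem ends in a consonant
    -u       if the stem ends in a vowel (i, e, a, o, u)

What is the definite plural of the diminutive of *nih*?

Since the final consonant of *nih* is /h/ (velar/glottal), it takes -a, giving *niha*.
The last vowel of the diminutive form *niha* is /a/, which is a back vowel, so the plural suffix is -vah, giving *nihavah*.
Since the final sound of the plural form *nihavah* is /h/ (a consonant), it takes -eje, giving *nihavaheje*.

nihavaheje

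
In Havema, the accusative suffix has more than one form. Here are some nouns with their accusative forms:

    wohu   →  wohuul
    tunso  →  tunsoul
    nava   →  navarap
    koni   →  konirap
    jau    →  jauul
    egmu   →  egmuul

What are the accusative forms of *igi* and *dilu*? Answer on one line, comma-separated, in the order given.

igirap, diluul

The suffix is conditioned by the last vowel: -ul when the last vowel of the stem is a rounded vowel (*wohu*, *tunso*, *jau*, *egmu*); -rap when the last vowel of the stem is an unrounded vowel (*nava*, *koni*).
*igi*: last vowel = /i/, an unrounded vowel → -rap → *igirap*.
Since the last vowel of *dilu* is /u/ (a rounded vowel), it takes -ul, giving *diluul*.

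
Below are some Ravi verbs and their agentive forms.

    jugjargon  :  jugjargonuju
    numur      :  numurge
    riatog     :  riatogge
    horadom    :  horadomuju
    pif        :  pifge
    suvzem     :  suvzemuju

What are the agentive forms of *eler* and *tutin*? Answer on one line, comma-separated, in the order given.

elerge, tutinuju

Looking at the final consonant of each stem: -uju when the stem ends in a nasal (*jugjargon*, *horadom*, *suvzem*); -ge when the stem ends in a non-nasal consonant (*numur*, *riatog*, *pif*).
*eler* — final consonant /r/ (non-nasal) → -ge → *elerge*.
Since the final consonant of *tutin* is /n/ (a nasal), it takes -uju, giving *tutinuju*.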